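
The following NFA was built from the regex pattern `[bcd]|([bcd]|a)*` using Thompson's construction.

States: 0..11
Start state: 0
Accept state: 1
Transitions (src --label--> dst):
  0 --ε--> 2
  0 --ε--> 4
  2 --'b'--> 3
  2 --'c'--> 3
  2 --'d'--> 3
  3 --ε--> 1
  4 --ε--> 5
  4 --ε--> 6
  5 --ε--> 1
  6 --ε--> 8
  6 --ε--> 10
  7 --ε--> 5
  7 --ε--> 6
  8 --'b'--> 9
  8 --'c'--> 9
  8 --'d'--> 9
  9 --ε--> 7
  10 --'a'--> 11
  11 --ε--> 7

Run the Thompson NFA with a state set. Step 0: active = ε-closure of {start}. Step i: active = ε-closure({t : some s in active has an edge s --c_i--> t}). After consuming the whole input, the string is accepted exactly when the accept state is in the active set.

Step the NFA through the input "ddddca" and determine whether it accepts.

initial (ε-close {0}): {0,1,2,4,5,6,8,10}
'd' @ 1: {1,3,5,6,7,8,9,10}  (accept∈set)
'd' @ 2: {1,5,6,7,8,9,10}  (accept∈set)
'd' @ 3: {1,5,6,7,8,9,10}  (accept∈set)
'd' @ 4: {1,5,6,7,8,9,10}  (accept∈set)
'c' @ 5: {1,5,6,7,8,9,10}  (accept∈set)
'a' @ 6: {1,5,6,7,8,10,11}  (accept∈set)
after full input: {1,5,6,7,8,10,11}  (accept=1 in)

Answer: ACCEPT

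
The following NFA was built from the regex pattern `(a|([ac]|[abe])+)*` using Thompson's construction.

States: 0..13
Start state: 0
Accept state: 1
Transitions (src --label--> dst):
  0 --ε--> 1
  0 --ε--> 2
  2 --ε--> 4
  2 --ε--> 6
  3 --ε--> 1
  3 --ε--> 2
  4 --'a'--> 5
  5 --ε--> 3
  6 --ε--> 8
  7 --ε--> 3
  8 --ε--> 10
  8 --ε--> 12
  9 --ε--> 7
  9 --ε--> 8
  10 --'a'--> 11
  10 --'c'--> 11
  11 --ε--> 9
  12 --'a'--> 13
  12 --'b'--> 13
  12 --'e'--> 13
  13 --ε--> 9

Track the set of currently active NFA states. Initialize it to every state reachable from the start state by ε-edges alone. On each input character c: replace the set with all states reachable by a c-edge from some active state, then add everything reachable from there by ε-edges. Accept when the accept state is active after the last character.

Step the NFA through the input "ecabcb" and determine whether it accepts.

start: ε-closure({0}) = {0,1,2,4,6,8,10,12}
'e' @ 1: {1,2,3,4,6,7,8,9,10,12,13}  [accepting]
'c' @ 2: {1,2,3,4,6,7,8,9,10,11,12}  [accepting]
'a' @ 3: {1,2,3,4,5,6,7,8,9,10,11,12,13}  [accepting]
'b' @ 4: {1,2,3,4,6,7,8,9,10,12,13}  [accepting]
'c' @ 5: {1,2,3,4,6,7,8,9,10,11,12}  [accepting]
'b' @ 6: {1,2,3,4,6,7,8,9,10,12,13}  [accepting]
after full input: {1,2,3,4,6,7,8,9,10,12,13}  (accept=1 in)

Answer: ACCEPT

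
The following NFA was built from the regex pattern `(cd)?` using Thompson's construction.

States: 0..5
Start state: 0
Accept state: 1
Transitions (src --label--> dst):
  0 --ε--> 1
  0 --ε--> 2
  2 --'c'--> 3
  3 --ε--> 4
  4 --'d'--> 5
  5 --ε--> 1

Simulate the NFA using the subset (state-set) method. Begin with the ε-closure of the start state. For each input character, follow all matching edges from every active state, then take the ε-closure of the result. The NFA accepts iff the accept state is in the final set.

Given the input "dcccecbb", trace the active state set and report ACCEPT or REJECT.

S₀ = ε-closure({0}) = {0,1,2}
'd' @ 1: {}  — dead — no transitions
rest 'cccecbb' ignored (set empty)
final: {}; accept 1 not in set

Answer: REJECT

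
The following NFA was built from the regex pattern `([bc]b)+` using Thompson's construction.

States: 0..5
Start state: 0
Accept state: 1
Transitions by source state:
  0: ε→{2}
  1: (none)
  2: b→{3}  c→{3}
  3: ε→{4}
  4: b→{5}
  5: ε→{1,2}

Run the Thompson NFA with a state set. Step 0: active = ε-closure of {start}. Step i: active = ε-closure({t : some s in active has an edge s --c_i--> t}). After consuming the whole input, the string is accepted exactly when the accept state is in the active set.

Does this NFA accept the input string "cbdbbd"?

Answer: REJECT

Steps:
S₀ = ε-closure({0}) = {0,2}
'c' @ 1: {3,4}
'b' @ 2: {1,2,5}  ✓accept
'd' @ 3: {}  — no active states
rest 'bbd' ignored (set empty)
final: {}; accept 1 not in set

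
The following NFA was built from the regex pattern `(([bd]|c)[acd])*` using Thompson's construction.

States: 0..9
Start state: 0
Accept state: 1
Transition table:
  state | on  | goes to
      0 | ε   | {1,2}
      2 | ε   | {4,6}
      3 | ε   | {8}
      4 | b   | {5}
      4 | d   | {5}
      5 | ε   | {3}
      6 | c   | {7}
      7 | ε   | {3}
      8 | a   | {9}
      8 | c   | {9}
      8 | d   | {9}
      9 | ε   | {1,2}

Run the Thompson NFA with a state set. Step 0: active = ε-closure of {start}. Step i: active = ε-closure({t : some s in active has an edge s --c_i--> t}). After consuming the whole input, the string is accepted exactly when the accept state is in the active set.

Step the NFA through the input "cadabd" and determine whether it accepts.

S₀ = ε-closure({0}) = {0,1,2,4,6}
'c' @ 1: {3,7,8}
'a' @ 2: {1,2,4,6,9}  [accepting]
'd' @ 3: {3,5,8}
'a' @ 4: {1,2,4,6,9}  [accepting]
'b' @ 5: {3,5,8}
'd' @ 6: {1,2,4,6,9}  [accepting]
end set {1,2,4,6,9} — state 1 in

Answer: ACCEPT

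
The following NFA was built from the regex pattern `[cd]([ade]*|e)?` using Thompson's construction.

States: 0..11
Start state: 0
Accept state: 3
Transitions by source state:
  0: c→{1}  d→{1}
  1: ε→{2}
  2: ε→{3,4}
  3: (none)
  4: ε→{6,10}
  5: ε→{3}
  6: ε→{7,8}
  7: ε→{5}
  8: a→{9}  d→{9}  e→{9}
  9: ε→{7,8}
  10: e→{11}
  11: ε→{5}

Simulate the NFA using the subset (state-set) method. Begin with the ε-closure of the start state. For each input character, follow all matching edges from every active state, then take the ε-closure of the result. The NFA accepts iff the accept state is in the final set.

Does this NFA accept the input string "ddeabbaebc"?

Answer: REJECT

Steps:
start: ε-closure({0}) = {0}
'd' @ 1: {1,2,3,4,5,6,7,8,10}  [accepting]
'd' @ 2: {3,5,7,8,9}  [accepting]
'e' @ 3: {3,5,7,8,9}  [accepting]
'a' @ 4: {3,5,7,8,9}  [accepting]
'b' @ 5: {}  — dead — no transitions
rest 'baebc' ignored (set empty)
final: {}; accept 3 not in set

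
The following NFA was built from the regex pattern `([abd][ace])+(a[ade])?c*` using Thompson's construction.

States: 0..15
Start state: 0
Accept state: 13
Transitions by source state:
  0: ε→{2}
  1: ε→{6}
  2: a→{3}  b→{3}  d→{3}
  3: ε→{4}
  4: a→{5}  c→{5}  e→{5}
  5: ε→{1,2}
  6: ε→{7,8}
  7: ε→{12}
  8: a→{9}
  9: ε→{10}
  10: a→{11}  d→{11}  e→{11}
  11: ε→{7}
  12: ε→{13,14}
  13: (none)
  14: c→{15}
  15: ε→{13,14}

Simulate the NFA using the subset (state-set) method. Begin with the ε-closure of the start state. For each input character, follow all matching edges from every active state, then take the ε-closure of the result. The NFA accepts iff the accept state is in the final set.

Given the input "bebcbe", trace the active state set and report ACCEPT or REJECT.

Answer: ACCEPT

Derivation:
S₀ = ε-closure({0}) = {0,2}
'b' @ 1: {3,4}
'e' @ 2: {1,2,5,6,7,8,12,13,14}  (accept∈set)
'b' @ 3: {3,4}
'c' @ 4: {1,2,5,6,7,8,12,13,14}  (accept∈set)
'b' @ 5: {3,4}
'e' @ 6: {1,2,5,6,7,8,12,13,14}  (accept∈set)
after full input: {1,2,5,6,7,8,12,13,14}  (accept=13 in)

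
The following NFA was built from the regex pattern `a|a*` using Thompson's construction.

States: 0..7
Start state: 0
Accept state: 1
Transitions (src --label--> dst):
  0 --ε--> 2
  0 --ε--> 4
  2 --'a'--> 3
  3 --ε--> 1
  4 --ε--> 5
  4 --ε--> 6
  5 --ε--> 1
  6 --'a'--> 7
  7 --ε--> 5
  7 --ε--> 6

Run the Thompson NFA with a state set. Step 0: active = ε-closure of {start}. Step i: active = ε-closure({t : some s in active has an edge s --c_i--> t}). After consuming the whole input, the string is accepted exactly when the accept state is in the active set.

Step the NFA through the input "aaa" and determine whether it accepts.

initial (ε-close {0}): {0,1,2,4,5,6}
'a' @ 1: {1,3,5,6,7}  (accept∈set)
'a' @ 2: {1,5,6,7}  (accept∈set)
'a' @ 3: {1,5,6,7}  (accept∈set)
after full input: {1,5,6,7}  (accept=1 in)

Answer: ACCEPT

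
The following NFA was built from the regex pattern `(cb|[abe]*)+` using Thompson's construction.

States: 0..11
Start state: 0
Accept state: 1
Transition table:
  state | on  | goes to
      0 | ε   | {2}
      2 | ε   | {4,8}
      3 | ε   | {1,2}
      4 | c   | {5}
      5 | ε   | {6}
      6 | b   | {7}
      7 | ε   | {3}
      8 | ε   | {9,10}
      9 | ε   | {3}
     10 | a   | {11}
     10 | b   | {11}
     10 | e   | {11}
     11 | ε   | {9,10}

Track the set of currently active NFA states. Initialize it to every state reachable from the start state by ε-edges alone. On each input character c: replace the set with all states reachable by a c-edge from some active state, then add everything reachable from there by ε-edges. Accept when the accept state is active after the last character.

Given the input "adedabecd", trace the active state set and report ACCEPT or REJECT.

initial (ε-close {0}): {0,1,2,3,4,8,9,10}
'a' @ 1: {1,2,3,4,8,9,10,11}  ✓accept
'd' @ 2: {}  — state set empty
rest 'edabecd' ignored (set empty)
end set {} — state 1 not in

Answer: REJECT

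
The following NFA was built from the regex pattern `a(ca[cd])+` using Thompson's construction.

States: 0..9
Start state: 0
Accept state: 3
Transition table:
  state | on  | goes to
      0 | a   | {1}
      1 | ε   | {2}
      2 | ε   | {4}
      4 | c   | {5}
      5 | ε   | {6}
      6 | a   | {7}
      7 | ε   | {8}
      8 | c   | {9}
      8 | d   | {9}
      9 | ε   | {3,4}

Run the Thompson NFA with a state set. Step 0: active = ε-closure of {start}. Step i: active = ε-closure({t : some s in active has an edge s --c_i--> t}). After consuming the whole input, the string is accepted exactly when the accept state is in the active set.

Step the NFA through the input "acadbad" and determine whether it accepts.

initial (ε-close {0}): {0}
'a' @ 1: {1,2,4}
'c' @ 2: {5,6}
'a' @ 3: {7,8}
'd' @ 4: {3,4,9}  [accepting]
'b' @ 5: {}  — no active states
rest 'ad' ignored (set empty)
end set {} — state 3 not in

Answer: REJECT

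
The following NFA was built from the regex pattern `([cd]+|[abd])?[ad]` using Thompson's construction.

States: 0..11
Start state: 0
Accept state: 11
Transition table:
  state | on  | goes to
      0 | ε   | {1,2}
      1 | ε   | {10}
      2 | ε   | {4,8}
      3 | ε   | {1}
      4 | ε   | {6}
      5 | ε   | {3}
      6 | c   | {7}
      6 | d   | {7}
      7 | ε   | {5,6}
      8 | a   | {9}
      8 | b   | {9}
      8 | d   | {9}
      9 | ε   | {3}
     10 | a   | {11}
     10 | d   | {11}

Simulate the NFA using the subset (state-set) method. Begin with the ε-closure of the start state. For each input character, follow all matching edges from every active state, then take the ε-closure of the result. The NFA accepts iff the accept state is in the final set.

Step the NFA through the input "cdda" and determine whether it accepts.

Answer: ACCEPT

Steps:
start: ε-closure({0}) = {0,1,2,4,6,8,10}
'c' @ 1: {1,3,5,6,7,10}
'd' @ 2: {1,3,5,6,7,10,11}  [accepting]
'd' @ 3: {1,3,5,6,7,10,11}  [accepting]
'a' @ 4: {11}  [accepting]
end set {11} — state 11 in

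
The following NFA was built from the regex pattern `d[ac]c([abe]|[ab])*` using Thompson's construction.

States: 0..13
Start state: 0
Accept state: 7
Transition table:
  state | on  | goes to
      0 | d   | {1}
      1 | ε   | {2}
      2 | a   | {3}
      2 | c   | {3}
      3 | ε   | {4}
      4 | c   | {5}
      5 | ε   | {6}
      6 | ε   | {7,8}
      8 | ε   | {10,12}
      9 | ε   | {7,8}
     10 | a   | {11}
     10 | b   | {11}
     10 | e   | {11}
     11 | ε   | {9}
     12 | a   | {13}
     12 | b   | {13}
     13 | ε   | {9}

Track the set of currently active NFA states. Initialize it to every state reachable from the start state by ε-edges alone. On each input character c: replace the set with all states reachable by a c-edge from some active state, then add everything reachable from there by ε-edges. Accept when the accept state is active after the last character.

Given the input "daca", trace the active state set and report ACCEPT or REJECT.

initial (ε-close {0}): {0}
'd' @ 1: {1,2}
'a' @ 2: {3,4}
'c' @ 3: {5,6,7,8,10,12}  ✓accept
'a' @ 4: {7,8,9,10,11,12,13}  ✓accept
after full input: {7,8,9,10,11,12,13}  (accept=7 in)

Answer: ACCEPT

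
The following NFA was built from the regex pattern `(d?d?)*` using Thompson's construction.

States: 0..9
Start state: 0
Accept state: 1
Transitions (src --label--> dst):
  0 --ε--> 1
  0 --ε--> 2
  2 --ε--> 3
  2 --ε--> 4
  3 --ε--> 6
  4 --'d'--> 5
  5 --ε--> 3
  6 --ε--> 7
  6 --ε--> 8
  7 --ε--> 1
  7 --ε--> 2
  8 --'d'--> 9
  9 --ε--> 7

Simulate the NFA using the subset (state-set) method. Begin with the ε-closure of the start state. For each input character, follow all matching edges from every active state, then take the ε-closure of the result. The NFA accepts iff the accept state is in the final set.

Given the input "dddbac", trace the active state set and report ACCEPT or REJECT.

Answer: REJECT

Steps:
S₀ = ε-closure({0}) = {0,1,2,3,4,6,7,8}
'd' @ 1: {1,2,3,4,5,6,7,8,9}  (accept∈set)
'd' @ 2: {1,2,3,4,5,6,7,8,9}  (accept∈set)
'd' @ 3: {1,2,3,4,5,6,7,8,9}  (accept∈set)
'b' @ 4: {}  — state set empty
rest 'ac' ignored (set empty)
final: {}; accept 1 not in set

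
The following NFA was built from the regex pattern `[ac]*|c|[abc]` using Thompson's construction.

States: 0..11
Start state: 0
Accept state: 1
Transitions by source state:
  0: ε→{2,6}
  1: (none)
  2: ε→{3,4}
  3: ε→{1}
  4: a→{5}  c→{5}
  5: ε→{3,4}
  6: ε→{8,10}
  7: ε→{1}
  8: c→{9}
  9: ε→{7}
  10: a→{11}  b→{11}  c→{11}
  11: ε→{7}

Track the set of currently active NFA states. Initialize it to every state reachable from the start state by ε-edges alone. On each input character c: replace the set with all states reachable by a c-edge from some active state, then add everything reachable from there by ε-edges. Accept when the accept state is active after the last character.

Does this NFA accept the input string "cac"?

start: ε-closure({0}) = {0,1,2,3,4,6,8,10}
'c' @ 1: {1,3,4,5,7,9,11}  (accept∈set)
'a' @ 2: {1,3,4,5}  (accept∈set)
'c' @ 3: {1,3,4,5}  (accept∈set)
end set {1,3,4,5} — state 1 in

Answer: ACCEPT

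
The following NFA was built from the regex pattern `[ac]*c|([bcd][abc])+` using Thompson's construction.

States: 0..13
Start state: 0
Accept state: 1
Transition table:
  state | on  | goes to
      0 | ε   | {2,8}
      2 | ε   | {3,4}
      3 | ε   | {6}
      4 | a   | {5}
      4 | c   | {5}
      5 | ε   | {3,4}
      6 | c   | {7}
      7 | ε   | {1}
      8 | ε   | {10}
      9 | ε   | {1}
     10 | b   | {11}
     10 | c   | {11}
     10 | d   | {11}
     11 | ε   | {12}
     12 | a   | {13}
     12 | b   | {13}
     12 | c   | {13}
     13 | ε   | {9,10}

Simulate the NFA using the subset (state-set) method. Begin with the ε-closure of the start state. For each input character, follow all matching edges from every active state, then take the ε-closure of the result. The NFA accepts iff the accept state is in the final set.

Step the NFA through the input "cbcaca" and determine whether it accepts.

initial (ε-close {0}): {0,2,3,4,6,8,10}
'c' @ 1: {1,3,4,5,6,7,11,12}  [accepting]
'b' @ 2: {1,9,10,13}  [accepting]
'c' @ 3: {11,12}
'a' @ 4: {1,9,10,13}  [accepting]
'c' @ 5: {11,12}
'a' @ 6: {1,9,10,13}  [accepting]
end set {1,9,10,13} — state 1 in

Answer: ACCEPT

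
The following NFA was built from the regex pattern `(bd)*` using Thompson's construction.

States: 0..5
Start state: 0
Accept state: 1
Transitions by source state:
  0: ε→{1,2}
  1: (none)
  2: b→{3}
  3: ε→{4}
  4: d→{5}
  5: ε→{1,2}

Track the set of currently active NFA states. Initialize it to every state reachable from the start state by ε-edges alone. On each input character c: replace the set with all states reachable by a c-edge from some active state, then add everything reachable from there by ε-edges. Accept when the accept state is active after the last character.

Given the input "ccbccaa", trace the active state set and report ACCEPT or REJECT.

S₀ = ε-closure({0}) = {0,1,2}
'c' @ 1: {}  — no active states
rest 'cbccaa' ignored (set empty)
after full input: {}  (accept=1 not in)

Answer: REJECT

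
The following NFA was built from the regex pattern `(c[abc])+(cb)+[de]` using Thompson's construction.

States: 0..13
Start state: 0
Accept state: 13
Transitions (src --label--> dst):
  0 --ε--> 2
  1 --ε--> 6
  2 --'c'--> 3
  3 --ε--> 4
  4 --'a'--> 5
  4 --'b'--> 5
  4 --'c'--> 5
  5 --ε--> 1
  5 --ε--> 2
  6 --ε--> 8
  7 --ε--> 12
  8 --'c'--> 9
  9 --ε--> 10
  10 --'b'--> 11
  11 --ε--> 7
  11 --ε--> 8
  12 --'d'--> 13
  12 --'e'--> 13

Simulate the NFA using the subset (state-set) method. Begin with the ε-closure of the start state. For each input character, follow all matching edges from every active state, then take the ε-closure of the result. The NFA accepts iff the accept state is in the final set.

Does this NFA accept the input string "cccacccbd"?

initial (ε-close {0}): {0,2}
'c' @ 1: {3,4}
'c' @ 2: {1,2,5,6,8}
'c' @ 3: {3,4,9,10}
'a' @ 4: {1,2,5,6,8}
'c' @ 5: {3,4,9,10}
'c' @ 6: {1,2,5,6,8}
'c' @ 7: {3,4,9,10}
'b' @ 8: {1,2,5,6,7,8,11,12}
'd' @ 9: {13}  ✓accept
end set {13} — state 13 in

Answer: ACCEPT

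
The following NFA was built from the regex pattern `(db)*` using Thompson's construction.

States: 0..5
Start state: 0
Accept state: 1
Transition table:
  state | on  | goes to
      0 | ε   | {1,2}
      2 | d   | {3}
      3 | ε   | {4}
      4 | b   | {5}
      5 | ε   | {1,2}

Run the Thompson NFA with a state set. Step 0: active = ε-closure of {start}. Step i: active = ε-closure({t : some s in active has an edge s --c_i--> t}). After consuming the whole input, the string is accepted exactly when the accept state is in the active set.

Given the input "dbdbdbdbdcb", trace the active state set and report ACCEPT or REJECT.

Answer: REJECT

Steps:
start: ε-closure({0}) = {0,1,2}
'd' @ 1: {3,4}
'b' @ 2: {1,2,5}  ✓accept
'd' @ 3: {3,4}
'b' @ 4: {1,2,5}  ✓accept
'd' @ 5: {3,4}
'b' @ 6: {1,2,5}  ✓accept
'd' @ 7: {3,4}
'b' @ 8: {1,2,5}  ✓accept
'd' @ 9: {3,4}
'c' @ 10: {}  — no active states
rest 'b' ignored (set empty)
final: {}; accept 1 not in set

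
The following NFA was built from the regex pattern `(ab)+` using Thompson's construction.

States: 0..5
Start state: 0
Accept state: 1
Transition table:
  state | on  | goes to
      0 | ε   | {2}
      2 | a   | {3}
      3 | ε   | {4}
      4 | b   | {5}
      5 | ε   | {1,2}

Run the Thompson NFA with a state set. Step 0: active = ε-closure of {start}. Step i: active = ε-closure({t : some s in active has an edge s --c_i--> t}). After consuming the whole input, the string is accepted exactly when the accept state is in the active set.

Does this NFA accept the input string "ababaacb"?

Answer: REJECT

Trace:
S₀ = ε-closure({0}) = {0,2}
'a' @ 1: {3,4}
'b' @ 2: {1,2,5}  (accept∈set)
'a' @ 3: {3,4}
'b' @ 4: {1,2,5}  (accept∈set)
'a' @ 5: {3,4}
'a' @ 6: {}  — state set empty
rest 'cb' ignored (set empty)
after full input: {}  (accept=1 not in)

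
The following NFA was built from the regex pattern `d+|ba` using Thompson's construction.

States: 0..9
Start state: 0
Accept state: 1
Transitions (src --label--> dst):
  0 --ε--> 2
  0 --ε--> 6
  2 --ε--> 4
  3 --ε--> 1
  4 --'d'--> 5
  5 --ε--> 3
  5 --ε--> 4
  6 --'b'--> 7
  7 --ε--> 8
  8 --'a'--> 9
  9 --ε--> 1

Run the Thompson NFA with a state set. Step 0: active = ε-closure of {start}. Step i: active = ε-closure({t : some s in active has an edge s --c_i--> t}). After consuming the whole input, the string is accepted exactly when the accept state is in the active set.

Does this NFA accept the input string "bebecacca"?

Answer: REJECT

Trace:
S₀ = ε-closure({0}) = {0,2,4,6}
'b' @ 1: {7,8}
'e' @ 2: {}  — dead — no transitions
rest 'becacca' ignored (set empty)
end set {} — state 1 not in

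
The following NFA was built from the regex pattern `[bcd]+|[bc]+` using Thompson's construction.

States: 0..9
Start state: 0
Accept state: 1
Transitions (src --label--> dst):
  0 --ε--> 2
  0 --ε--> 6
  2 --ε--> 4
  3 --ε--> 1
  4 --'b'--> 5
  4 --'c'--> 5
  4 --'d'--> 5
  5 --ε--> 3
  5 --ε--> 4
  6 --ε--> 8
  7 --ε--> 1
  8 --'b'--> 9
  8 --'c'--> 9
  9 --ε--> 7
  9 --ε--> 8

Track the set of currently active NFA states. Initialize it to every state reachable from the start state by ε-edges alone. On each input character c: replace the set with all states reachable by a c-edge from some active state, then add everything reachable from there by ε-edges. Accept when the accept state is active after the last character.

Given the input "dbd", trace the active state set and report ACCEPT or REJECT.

Answer: ACCEPT

Trace:
start: ε-closure({0}) = {0,2,4,6,8}
'd' @ 1: {1,3,4,5}  [accepting]
'b' @ 2: {1,3,4,5}  [accepting]
'd' @ 3: {1,3,4,5}  [accepting]
end set {1,3,4,5} — state 1 in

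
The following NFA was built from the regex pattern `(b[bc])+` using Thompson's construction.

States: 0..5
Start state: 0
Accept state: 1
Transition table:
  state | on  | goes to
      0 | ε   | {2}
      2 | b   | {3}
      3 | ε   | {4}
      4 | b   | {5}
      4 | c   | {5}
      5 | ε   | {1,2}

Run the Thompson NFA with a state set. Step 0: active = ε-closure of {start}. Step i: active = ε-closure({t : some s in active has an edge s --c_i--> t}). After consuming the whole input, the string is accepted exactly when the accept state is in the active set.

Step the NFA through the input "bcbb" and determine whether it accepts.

Answer: ACCEPT

Trace:
start: ε-closure({0}) = {0,2}
'b' @ 1: {3,4}
'c' @ 2: {1,2,5}  ✓accept
'b' @ 3: {3,4}
'b' @ 4: {1,2,5}  ✓accept
end set {1,2,5} — state 1 in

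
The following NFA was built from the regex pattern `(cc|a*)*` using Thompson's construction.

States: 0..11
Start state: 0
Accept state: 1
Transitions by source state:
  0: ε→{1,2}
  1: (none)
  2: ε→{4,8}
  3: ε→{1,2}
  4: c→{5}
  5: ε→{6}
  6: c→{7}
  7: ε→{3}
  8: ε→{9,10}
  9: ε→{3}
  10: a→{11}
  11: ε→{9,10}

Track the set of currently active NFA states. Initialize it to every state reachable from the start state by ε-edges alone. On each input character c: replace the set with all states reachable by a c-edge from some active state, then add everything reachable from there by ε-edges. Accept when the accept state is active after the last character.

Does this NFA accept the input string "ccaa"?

initial (ε-close {0}): {0,1,2,3,4,8,9,10}
'c' @ 1: {5,6}
'c' @ 2: {1,2,3,4,7,8,9,10}  (accept∈set)
'a' @ 3: {1,2,3,4,8,9,10,11}  (accept∈set)
'a' @ 4: {1,2,3,4,8,9,10,11}  (accept∈set)
final: {1,2,3,4,8,9,10,11}; accept 1 in set

Answer: ACCEPT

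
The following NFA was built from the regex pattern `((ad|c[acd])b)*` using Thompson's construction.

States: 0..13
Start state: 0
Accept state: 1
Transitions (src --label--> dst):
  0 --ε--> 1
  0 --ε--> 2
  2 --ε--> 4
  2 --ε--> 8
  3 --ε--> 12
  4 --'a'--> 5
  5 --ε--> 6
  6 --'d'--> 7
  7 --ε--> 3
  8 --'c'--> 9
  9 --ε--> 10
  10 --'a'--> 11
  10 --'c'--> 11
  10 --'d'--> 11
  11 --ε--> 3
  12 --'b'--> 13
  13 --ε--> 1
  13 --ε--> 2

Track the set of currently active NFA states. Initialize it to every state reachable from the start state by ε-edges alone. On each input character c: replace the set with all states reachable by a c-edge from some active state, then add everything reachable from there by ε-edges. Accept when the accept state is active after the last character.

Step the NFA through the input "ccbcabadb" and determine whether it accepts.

S₀ = ε-closure({0}) = {0,1,2,4,8}
'c' @ 1: {9,10}
'c' @ 2: {3,11,12}
'b' @ 3: {1,2,4,8,13}  ✓accept
'c' @ 4: {9,10}
'a' @ 5: {3,11,12}
'b' @ 6: {1,2,4,8,13}  ✓accept
'a' @ 7: {5,6}
'd' @ 8: {3,7,12}
'b' @ 9: {1,2,4,8,13}  ✓accept
after full input: {1,2,4,8,13}  (accept=1 in)

Answer: ACCEPT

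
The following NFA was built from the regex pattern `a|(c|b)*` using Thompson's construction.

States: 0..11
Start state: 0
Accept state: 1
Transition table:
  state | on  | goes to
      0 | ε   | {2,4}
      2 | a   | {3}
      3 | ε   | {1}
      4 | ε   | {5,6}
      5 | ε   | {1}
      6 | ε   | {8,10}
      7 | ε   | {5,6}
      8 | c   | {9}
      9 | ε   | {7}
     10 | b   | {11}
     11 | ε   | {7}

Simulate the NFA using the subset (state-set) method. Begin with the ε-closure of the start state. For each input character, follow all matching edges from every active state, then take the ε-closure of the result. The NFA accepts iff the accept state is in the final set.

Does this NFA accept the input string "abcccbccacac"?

Answer: REJECT

Trace:
S₀ = ε-closure({0}) = {0,1,2,4,5,6,8,10}
'a' @ 1: {1,3}  [accepting]
'b' @ 2: {}  — state set empty
rest 'cccbccacac' ignored (set empty)
final: {}; accept 1 not in set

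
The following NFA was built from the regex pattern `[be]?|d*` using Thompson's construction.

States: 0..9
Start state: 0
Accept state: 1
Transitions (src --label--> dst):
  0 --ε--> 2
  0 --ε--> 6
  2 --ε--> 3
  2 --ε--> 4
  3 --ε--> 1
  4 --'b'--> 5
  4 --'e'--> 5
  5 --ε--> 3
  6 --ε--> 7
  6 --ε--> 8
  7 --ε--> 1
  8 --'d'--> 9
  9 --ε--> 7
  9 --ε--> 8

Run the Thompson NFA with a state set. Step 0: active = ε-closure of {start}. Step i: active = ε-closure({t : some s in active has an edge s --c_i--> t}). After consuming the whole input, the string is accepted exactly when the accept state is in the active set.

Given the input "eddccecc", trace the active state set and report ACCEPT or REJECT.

start: ε-closure({0}) = {0,1,2,3,4,6,7,8}
'e' @ 1: {1,3,5}  (accept∈set)
'd' @ 2: {}  — no active states
rest 'dccecc' ignored (set empty)
end set {} — state 1 not in

Answer: REJECT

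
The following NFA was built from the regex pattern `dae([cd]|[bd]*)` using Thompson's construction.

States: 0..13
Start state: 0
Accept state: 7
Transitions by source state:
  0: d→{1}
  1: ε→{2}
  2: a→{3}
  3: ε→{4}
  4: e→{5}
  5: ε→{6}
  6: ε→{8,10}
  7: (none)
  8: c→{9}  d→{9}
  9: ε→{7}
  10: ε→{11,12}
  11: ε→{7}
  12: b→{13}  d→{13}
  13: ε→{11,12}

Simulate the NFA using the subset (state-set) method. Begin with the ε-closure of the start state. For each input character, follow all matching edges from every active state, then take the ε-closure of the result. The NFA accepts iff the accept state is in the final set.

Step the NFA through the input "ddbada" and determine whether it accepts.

Answer: REJECT

Trace:
initial (ε-close {0}): {0}
'd' @ 1: {1,2}
'd' @ 2: {}  — state set empty
rest 'bada' ignored (set empty)
after full input: {}  (accept=7 not in)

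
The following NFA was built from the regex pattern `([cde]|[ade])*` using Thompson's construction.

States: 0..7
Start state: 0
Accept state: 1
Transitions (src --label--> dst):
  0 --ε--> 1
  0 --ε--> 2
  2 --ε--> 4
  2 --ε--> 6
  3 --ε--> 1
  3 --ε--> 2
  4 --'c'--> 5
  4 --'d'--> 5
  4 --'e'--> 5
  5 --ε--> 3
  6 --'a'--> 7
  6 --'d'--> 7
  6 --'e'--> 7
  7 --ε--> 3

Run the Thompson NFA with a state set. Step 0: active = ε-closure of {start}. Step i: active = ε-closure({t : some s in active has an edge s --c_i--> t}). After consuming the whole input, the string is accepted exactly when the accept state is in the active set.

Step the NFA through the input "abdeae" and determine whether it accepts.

S₀ = ε-closure({0}) = {0,1,2,4,6}
'a' @ 1: {1,2,3,4,6,7}  (accept∈set)
'b' @ 2: {}  — no active states
rest 'deae' ignored (set empty)
end set {} — state 1 not in

Answer: REJECT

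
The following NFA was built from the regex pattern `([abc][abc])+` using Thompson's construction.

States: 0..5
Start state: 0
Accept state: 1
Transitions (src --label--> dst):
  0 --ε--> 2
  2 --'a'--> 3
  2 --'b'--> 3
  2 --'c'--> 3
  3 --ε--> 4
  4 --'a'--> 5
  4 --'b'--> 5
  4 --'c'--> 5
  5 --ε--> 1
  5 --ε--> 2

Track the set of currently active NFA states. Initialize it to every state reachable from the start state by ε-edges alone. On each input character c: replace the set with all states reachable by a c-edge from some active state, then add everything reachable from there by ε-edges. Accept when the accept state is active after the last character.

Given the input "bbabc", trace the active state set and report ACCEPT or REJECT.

S₀ = ε-closure({0}) = {0,2}
'b' @ 1: {3,4}
'b' @ 2: {1,2,5}  (accept∈set)
'a' @ 3: {3,4}
'b' @ 4: {1,2,5}  (accept∈set)
'c' @ 5: {3,4}
end set {3,4} — state 1 not in

Answer: REJECT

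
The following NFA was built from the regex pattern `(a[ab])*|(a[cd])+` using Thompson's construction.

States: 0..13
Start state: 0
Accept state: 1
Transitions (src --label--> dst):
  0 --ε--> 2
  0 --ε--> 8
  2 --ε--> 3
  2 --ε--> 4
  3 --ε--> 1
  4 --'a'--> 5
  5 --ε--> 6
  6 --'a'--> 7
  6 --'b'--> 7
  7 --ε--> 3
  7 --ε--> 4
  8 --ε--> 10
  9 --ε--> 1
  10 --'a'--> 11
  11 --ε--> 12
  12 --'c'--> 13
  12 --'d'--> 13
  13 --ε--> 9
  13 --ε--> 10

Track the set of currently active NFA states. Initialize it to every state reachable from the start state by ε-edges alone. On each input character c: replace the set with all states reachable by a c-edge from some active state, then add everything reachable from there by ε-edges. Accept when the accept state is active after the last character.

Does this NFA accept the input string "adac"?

start: ε-closure({0}) = {0,1,2,3,4,8,10}
'a' @ 1: {5,6,11,12}
'd' @ 2: {1,9,10,13}  [accepting]
'a' @ 3: {11,12}
'c' @ 4: {1,9,10,13}  [accepting]
final: {1,9,10,13}; accept 1 in set

Answer: ACCEPT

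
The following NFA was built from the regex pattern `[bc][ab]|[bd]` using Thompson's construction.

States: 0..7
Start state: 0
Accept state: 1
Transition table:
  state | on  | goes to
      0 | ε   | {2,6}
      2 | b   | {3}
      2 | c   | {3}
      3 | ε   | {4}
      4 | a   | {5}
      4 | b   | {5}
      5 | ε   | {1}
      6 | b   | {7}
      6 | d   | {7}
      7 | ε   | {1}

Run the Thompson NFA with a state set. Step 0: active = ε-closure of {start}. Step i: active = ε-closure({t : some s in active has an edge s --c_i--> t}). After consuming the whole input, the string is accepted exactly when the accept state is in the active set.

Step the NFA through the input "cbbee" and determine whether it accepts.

Answer: REJECT

Derivation:
S₀ = ε-closure({0}) = {0,2,6}
'c' @ 1: {3,4}
'b' @ 2: {1,5}  (accept∈set)
'b' @ 3: {}  — state set empty
rest 'ee' ignored (set empty)
after full input: {}  (accept=1 not in)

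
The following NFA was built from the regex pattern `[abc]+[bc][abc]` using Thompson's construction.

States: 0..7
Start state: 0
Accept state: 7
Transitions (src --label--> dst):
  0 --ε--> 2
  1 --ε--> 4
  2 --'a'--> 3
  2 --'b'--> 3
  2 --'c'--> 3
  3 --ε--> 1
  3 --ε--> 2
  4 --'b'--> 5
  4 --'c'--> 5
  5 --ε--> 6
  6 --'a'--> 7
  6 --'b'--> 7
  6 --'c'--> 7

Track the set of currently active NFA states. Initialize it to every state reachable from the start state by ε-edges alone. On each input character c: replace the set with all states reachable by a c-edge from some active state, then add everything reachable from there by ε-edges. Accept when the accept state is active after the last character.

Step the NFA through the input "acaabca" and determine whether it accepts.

Answer: ACCEPT

Steps:
S₀ = ε-closure({0}) = {0,2}
'a' @ 1: {1,2,3,4}
'c' @ 2: {1,2,3,4,5,6}
'a' @ 3: {1,2,3,4,7}  [accepting]
'a' @ 4: {1,2,3,4}
'b' @ 5: {1,2,3,4,5,6}
'c' @ 6: {1,2,3,4,5,6,7}  [accepting]
'a' @ 7: {1,2,3,4,7}  [accepting]
end set {1,2,3,4,7} — state 7 in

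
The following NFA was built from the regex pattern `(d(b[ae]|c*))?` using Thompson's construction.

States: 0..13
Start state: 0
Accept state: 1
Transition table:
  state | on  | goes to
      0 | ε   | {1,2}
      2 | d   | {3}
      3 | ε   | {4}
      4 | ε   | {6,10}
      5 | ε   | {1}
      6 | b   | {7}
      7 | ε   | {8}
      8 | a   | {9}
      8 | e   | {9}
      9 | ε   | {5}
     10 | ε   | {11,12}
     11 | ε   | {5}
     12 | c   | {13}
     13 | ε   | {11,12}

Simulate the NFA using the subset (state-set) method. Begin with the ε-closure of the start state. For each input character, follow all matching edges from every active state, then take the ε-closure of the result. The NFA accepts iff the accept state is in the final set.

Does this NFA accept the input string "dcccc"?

initial (ε-close {0}): {0,1,2}
'd' @ 1: {1,3,4,5,6,10,11,12}  ✓accept
'c' @ 2: {1,5,11,12,13}  ✓accept
'c' @ 3: {1,5,11,12,13}  ✓accept
'c' @ 4: {1,5,11,12,13}  ✓accept
'c' @ 5: {1,5,11,12,13}  ✓accept
end set {1,5,11,12,13} — state 1 in

Answer: ACCEPT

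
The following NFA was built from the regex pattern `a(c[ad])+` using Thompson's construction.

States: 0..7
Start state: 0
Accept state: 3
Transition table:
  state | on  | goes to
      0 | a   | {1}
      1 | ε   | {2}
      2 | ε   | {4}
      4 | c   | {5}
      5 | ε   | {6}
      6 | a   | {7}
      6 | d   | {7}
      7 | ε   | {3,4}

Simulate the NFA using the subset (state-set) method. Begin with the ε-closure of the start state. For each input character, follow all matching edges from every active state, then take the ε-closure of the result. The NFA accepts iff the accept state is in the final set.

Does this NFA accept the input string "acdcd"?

Answer: ACCEPT

Derivation:
start: ε-closure({0}) = {0}
'a' @ 1: {1,2,4}
'c' @ 2: {5,6}
'd' @ 3: {3,4,7}  [accepting]
'c' @ 4: {5,6}
'd' @ 5: {3,4,7}  [accepting]
final: {3,4,7}; accept 3 in set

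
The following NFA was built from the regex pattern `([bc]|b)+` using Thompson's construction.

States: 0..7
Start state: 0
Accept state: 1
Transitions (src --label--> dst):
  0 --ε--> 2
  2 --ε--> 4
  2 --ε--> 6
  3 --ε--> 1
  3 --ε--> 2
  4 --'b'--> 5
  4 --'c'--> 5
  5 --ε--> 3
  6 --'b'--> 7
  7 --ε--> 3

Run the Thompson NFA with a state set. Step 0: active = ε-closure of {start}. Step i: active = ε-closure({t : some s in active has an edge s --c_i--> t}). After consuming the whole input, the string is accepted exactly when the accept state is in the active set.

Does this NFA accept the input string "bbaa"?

S₀ = ε-closure({0}) = {0,2,4,6}
'b' @ 1: {1,2,3,4,5,6,7}  ✓accept
'b' @ 2: {1,2,3,4,5,6,7}  ✓accept
'a' @ 3: {}  — dead — no transitions
rest 'a' ignored (set empty)
end set {} — state 1 not in

Answer: REJECT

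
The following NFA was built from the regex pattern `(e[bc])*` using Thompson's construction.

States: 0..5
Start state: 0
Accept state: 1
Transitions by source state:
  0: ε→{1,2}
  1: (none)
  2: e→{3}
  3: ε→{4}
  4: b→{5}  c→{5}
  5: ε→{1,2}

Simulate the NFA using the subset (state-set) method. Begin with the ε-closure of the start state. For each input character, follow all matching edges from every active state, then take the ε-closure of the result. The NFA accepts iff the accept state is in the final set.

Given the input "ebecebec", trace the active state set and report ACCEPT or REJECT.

Answer: ACCEPT

Steps:
initial (ε-close {0}): {0,1,2}
'e' @ 1: {3,4}
'b' @ 2: {1,2,5}  ✓accept
'e' @ 3: {3,4}
'c' @ 4: {1,2,5}  ✓accept
'e' @ 5: {3,4}
'b' @ 6: {1,2,5}  ✓accept
'e' @ 7: {3,4}
'c' @ 8: {1,2,5}  ✓accept
end set {1,2,5} — state 1 in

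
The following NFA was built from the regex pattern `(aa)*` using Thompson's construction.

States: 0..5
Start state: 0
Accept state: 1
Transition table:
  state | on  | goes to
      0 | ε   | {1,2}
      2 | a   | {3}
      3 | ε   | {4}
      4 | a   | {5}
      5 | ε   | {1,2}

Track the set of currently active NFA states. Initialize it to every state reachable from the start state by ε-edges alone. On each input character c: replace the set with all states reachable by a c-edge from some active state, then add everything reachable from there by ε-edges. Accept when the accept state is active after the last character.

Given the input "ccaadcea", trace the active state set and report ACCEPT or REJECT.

start: ε-closure({0}) = {0,1,2}
'c' @ 1: {}  — dead — no transitions
rest 'caadcea' ignored (set empty)
after full input: {}  (accept=1 not in)

Answer: REJECT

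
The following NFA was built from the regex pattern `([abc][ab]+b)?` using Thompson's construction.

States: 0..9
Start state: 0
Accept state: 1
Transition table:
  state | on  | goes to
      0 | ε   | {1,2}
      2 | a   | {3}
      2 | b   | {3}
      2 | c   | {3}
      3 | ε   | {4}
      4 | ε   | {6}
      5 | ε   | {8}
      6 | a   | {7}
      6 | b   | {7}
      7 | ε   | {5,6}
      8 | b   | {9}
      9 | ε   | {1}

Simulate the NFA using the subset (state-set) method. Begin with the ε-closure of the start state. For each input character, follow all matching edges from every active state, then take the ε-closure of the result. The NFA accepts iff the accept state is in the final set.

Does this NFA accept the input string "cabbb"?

S₀ = ε-closure({0}) = {0,1,2}
'c' @ 1: {3,4,6}
'a' @ 2: {5,6,7,8}
'b' @ 3: {1,5,6,7,8,9}  (accept∈set)
'b' @ 4: {1,5,6,7,8,9}  (accept∈set)
'b' @ 5: {1,5,6,7,8,9}  (accept∈set)
final: {1,5,6,7,8,9}; accept 1 in set

Answer: ACCEPT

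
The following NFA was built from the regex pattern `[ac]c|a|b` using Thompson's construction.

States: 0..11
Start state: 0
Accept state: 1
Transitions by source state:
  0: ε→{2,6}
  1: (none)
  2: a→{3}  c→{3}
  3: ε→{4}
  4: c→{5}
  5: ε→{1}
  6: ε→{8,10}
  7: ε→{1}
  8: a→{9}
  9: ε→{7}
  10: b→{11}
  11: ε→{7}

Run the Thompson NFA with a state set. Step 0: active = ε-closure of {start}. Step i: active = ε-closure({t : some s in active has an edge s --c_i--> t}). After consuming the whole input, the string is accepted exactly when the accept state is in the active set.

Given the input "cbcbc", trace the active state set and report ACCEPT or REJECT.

Answer: REJECT

Steps:
initial (ε-close {0}): {0,2,6,8,10}
'c' @ 1: {3,4}
'b' @ 2: {}  — no active states
rest 'cbc' ignored (set empty)
end set {} — state 1 not in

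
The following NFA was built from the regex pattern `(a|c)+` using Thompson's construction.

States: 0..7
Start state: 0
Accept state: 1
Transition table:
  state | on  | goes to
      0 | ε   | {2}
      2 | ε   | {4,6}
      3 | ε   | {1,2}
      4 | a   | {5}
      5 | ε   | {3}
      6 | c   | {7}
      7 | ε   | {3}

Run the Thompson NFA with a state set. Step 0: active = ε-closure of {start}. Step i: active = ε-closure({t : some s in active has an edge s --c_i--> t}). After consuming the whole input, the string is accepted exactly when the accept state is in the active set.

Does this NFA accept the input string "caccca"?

start: ε-closure({0}) = {0,2,4,6}
'c' @ 1: {1,2,3,4,6,7}  (accept∈set)
'a' @ 2: {1,2,3,4,5,6}  (accept∈set)
'c' @ 3: {1,2,3,4,6,7}  (accept∈set)
'c' @ 4: {1,2,3,4,6,7}  (accept∈set)
'c' @ 5: {1,2,3,4,6,7}  (accept∈set)
'a' @ 6: {1,2,3,4,5,6}  (accept∈set)
end set {1,2,3,4,5,6} — state 1 in

Answer: ACCEPT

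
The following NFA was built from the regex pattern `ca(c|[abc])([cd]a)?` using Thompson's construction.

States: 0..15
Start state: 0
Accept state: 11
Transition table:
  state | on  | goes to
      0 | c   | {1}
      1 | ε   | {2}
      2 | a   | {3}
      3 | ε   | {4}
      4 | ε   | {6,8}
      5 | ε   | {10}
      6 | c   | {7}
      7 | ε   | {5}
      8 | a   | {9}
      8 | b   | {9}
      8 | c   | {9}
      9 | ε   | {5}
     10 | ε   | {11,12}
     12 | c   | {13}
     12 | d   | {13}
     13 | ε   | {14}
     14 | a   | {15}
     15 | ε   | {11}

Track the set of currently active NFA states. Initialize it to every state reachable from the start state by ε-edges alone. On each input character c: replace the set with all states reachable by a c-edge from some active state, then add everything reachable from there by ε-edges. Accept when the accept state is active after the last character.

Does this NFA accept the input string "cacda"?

Answer: ACCEPT

Trace:
initial (ε-close {0}): {0}
'c' @ 1: {1,2}
'a' @ 2: {3,4,6,8}
'c' @ 3: {5,7,9,10,11,12}  (accept∈set)
'd' @ 4: {13,14}
'a' @ 5: {11,15}  (accept∈set)
end set {11,15} — state 11 in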